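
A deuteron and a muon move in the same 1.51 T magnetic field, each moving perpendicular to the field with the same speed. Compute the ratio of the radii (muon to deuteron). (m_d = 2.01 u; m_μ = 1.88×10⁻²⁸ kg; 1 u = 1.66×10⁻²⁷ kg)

r = mv/(qB) ⇒ at equal v, r ∝ m/q.
r_{muon}/r_{deuteron} = 0.0563.

ratio ≈ 0.0563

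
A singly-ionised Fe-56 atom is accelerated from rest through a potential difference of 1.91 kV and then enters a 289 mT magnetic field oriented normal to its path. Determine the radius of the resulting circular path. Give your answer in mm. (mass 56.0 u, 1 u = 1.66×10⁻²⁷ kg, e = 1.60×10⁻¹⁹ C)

r ≈ 163 mm

The kinetic energy gained is K = qV = (1×1.60×10^-19)(1910) = 3.06×10^-16 J.
v = √(2K/m) = 8.11×10^4 m/s.
r = mv/(qB) = (9.30×10^-26)(8.11×10^4) / [(1×1.60×10^-19)(0.289)] = 0.163 m.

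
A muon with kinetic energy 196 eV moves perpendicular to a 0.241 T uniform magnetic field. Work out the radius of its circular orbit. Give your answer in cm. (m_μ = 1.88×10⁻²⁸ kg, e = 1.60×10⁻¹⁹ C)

Convert the energy: K = 196 eV = 3.14×10^-17 J.
v = √(2K/m) = √(2·3.14×10^-17/1.88×10^-28) = 5.78×10^5 m/s.
r = mv/(qB) = (1.88×10^-28)(5.78×10^5) / [(1×1.60×10^-19)(0.241)] = 2.82×10^-3 m.

r ≈ 0.282 cm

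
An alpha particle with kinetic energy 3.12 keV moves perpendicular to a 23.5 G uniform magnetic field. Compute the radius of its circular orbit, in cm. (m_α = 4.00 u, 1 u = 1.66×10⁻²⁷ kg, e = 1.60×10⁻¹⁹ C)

Convert the energy: K = 3.12 keV = 4.99×10^-16 J.
v = √(2K/m) = √(2·4.99×10^-16/6.64×10^-27) = 3.88×10^5 m/s.
r = mv/(qB) = (6.64×10^-27)(3.88×10^5) / [(2×1.60×10^-19)(2.35×10^-3)] = 3.42 m.

r ≈ 342 cm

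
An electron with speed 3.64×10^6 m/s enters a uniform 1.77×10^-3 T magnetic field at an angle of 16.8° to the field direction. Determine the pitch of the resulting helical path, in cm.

The velocity component along B is v∥ = v cos16.8° = 3.48×10^6 m/s.
The cyclotron period T = 2πm/(qB) = 2.02×10^-8 s is set by m, q, B alone.
Pitch = v∥·T = (3.48×10^6)(2.02×10^-8) = 0.0704 m.

pitch ≈ 7.04 cm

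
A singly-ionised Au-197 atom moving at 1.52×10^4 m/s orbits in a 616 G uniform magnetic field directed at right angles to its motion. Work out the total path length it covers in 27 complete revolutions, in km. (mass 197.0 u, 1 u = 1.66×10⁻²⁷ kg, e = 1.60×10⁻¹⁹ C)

L ≈ 0.0856 km

r = mv/(qB) = 0.504 m, so one revolution covers 2πr = 3.17 m.
In 27 revolutions: L = 27·2πr = 85.6 m.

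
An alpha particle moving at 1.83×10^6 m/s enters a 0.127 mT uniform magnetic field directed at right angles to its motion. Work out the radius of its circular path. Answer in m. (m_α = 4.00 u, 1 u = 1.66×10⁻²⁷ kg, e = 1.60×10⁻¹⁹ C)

The magnetic force provides the centripetal force: qvB = mv²/r, so r = mv/(qB).
r = (6.64×10^-27 kg)(1.83×10^6 m/s) / [(2×1.60×10^-19 C)(1.27×10^-4 T)] = 299 m.

r ≈ 299 m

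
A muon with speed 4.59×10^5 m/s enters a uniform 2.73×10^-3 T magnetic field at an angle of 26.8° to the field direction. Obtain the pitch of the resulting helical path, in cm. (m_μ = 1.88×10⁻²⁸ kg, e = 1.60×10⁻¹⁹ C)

The velocity component along B is v∥ = v cos26.8° = 4.10×10^5 m/s.
The cyclotron period T = 2πm/(qB) = 2.70×10^-6 s is set by m, q, B alone.
Pitch = v∥·T = (4.10×10^5)(2.70×10^-6) = 1.11 m.

pitch ≈ 111 cm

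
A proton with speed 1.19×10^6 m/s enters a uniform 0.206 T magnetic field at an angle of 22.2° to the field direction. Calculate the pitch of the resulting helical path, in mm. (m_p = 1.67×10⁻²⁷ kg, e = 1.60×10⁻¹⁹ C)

pitch ≈ 351 mm

The velocity component along B is v∥ = v cos22.2° = 1.10×10^6 m/s.
The cyclotron period T = 2πm/(qB) = 3.18×10^-7 s is set by m, q, B alone.
Pitch = v∥·T = (1.10×10^6)(3.18×10^-7) = 0.351 m.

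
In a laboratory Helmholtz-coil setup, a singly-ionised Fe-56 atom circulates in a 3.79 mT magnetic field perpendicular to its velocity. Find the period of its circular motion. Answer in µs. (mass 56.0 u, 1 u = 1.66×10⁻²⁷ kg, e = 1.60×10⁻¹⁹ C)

The cyclotron period is independent of speed: T = 2πm/(qB).
T = 2π(9.30×10^-26) / [(1×1.60×10^-19)(3.79×10^-3)] = 9.63×10^-4 s.

T ≈ 963 µs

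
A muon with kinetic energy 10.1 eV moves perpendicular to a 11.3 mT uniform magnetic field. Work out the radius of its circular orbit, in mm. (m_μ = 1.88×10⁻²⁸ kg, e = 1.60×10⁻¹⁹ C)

Convert the energy: K = 10.1 eV = 1.62×10^-18 J.
v = √(2K/m) = √(2·1.62×10^-18/1.88×10^-28) = 1.31×10^5 m/s.
r = mv/(qB) = (1.88×10^-28)(1.31×10^5) / [(1×1.60×10^-19)(0.0113)] = 0.0136 m.

r ≈ 13.6 mm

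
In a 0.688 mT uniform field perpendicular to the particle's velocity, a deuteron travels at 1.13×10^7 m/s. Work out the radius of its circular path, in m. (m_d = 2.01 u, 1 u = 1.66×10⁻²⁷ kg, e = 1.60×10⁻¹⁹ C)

r ≈ 343 m

The magnetic force provides the centripetal force: qvB = mv²/r, so r = mv/(qB).
r = (3.34×10^-27 kg)(1.13×10^7 m/s) / [(1×1.60×10^-19 C)(6.88×10^-4 T)] = 343 m.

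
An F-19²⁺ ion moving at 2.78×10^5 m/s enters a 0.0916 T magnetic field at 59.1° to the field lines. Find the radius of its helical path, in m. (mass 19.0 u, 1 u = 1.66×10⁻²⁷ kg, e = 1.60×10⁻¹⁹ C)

r ≈ 0.257 m

Only the perpendicular component v⊥ = v sin59.1° = 2.39×10^5 m/s is bent by the field.
r = m v⊥ /(qB) = (3.15×10^-26)(2.39×10^5) / [(2×1.60×10^-19)(0.0916)] = 0.257 m.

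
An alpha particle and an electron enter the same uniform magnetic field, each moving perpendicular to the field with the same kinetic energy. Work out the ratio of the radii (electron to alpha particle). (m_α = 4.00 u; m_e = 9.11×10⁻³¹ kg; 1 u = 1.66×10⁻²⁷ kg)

ratio ≈ 0.0234

r = √(2mK)/(qB) ⇒ at equal K, r ∝ √m/q.
r_{electron}/r_{alpha particle} = 0.0234.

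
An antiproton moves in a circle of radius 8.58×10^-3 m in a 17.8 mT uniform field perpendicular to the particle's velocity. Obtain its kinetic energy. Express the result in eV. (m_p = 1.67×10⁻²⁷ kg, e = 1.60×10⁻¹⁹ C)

K ≈ 1.12 eV

v = qBr/m = (1×1.60×10^-19)(0.0178)(8.58×10^-3) / (1.67×10^-27) = 1.46×10^4 m/s.
K = ½mv² = 0.5·(1.67×10^-27)·(1.46×10^4)² = 1.79×10^-19 J = 1.12 eV.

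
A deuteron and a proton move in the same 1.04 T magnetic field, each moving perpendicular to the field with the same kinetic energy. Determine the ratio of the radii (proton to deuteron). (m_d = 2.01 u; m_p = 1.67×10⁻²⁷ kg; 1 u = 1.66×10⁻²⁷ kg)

r = √(2mK)/(qB) ⇒ at equal K, r ∝ √m/q.
r_{proton}/r_{deuteron} = 0.707.

ratio ≈ 0.707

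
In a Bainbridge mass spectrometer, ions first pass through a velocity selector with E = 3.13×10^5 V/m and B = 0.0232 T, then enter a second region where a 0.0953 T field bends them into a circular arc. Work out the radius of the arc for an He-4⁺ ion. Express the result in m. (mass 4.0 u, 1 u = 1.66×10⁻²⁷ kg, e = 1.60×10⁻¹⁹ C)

The selector passes v = E/B = 3.13×10^5/0.0232 = 1.35×10^7 m/s.
In the deflection region, r = mv/(qB₂) = (6.64×10^-27)(1.35×10^7) / [(1×1.60×10^-19)(0.0953)] = 5.88 m.

r ≈ 5.88 m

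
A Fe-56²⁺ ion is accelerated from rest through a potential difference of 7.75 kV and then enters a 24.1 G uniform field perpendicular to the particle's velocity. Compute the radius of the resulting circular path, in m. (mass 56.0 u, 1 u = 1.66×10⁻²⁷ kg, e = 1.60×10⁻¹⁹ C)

r ≈ 27.8 m

The kinetic energy gained is K = qV = (2×1.60×10^-19)(7750) = 2.48×10^-15 J.
v = √(2K/m) = 2.31×10^5 m/s.
r = mv/(qB) = (9.30×10^-26)(2.31×10^5) / [(2×1.60×10^-19)(2.41×10^-3)] = 27.8 m.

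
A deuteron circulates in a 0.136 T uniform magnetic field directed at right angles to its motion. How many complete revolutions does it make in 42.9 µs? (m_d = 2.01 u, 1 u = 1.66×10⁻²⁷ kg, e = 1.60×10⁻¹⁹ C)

N = 44

T = 2πm/(qB) = 2π(3.3366×10^-27) / [(1×1.60×10^-19)(0.136)] = 9.6344×10^-7 s.
N = t/T = 4.29×10^-5 / 9.6344×10^-7 ≈ 44.53, so 44 complete revolutions.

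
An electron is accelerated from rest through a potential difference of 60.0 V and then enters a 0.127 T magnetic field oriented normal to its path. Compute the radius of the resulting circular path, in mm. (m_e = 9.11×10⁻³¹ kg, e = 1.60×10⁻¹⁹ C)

r ≈ 0.206 mm

The kinetic energy gained is K = qV = (1×1.60×10^-19)(60.0) = 9.60×10^-18 J.
v = √(2K/m) = 4.59×10^6 m/s.
r = mv/(qB) = (9.11×10^-31)(4.59×10^6) / [(1×1.60×10^-19)(0.127)] = 2.06×10^-4 m.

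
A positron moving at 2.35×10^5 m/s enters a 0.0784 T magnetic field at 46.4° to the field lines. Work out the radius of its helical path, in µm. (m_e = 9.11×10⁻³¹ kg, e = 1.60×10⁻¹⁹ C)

Only the perpendicular component v⊥ = v sin46.4° = 1.70×10^5 m/s is bent by the field.
r = m v⊥ /(qB) = (9.11×10^-31)(1.70×10^5) / [(1×1.60×10^-19)(0.0784)] = 1.24×10^-5 m.

r ≈ 12.4 µm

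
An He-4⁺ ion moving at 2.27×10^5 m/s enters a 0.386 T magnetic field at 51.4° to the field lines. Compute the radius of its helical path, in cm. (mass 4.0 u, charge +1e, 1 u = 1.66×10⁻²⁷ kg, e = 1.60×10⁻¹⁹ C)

r ≈ 1.91 cm

Only the perpendicular component v⊥ = v sin51.4° = 1.77×10^5 m/s is bent by the field.
r = m v⊥ /(qB) = (6.64×10^-27)(1.77×10^5) / [(1×1.60×10^-19)(0.386)] = 0.0191 m.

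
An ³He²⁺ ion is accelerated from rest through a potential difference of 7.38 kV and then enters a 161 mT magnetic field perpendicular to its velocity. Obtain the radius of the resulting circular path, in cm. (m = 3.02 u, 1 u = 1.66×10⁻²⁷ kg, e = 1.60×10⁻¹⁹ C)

The kinetic energy gained is K = qV = (2×1.60×10^-19)(7380) = 2.36×10^-15 J.
v = √(2K/m) = 9.71×10^5 m/s.
r = mv/(qB) = (5.01×10^-27)(9.71×10^5) / [(2×1.60×10^-19)(0.161)] = 0.0944 m.

r ≈ 9.44 cm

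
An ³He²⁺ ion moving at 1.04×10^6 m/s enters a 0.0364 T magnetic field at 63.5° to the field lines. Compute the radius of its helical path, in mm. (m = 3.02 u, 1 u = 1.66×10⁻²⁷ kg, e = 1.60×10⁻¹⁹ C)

r ≈ 401 mm

Only the perpendicular component v⊥ = v sin63.5° = 9.31×10^5 m/s is bent by the field.
r = m v⊥ /(qB) = (5.01×10^-27)(9.31×10^5) / [(2×1.60×10^-19)(0.0364)] = 0.401 m.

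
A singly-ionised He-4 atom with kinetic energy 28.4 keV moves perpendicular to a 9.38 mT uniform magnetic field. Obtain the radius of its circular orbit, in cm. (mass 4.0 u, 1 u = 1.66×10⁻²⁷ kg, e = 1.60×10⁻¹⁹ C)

Convert the energy: K = 28.4 keV = 4.54×10^-15 J.
v = √(2K/m) = √(2·4.54×10^-15/6.64×10^-27) = 1.17×10^6 m/s.
r = mv/(qB) = (6.64×10^-27)(1.17×10^6) / [(1×1.60×10^-19)(9.38×10^-3)] = 5.18 m.

r ≈ 518 cm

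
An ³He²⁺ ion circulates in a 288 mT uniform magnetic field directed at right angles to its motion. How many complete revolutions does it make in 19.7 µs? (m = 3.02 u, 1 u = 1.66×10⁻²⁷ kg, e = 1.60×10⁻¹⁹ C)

N = 57

T = 2πm/(qB) = 2π(5.0132×10^-27) / [(2×1.60×10^-19)(0.288)] = 3.4178×10^-7 s.
N = t/T = 1.97×10^-5 / 3.4178×10^-7 ≈ 57.64, so 57 complete revolutions.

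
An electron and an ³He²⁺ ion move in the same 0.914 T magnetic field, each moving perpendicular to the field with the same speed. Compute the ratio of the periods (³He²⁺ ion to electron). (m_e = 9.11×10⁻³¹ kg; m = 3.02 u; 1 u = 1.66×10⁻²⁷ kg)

ratio ≈ 2750

T = 2πm/(qB) is independent of speed, so T₂/T₁ = (m₂/q₂)/(m₁/q₁).
T_{³He²⁺ ion}/T_{electron} = (5.01×10^-27/2e) / (9.11×10^-31/1e) = 2750.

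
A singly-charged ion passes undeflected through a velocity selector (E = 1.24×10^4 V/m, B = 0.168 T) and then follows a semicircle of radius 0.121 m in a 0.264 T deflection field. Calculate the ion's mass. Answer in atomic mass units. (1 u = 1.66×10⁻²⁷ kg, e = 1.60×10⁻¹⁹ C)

m ≈ 41.7 u

v = E/B₁ = 7.38×10^4 m/s.
From r = mv/(qB₂), m = qB₂r/v = (1×1.60×10^-19)(0.264)(0.121) / (7.38×10^4) = 6.92×10^-26 kg.
In atomic mass units: m = 6.92×10^-26 / 1.66×10^-27 = 41.7 u.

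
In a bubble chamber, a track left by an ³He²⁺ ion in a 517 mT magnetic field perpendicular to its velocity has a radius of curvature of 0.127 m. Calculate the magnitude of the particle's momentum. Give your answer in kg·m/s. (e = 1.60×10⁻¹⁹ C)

p ≈ 2.10×10^-20 kg·m/s

Since qvB = mv²/r, the momentum p = mv = qBr.
p = (2×1.60×10^-19)(0.517)(0.127) = 2.10×10^-20 kg·m/s.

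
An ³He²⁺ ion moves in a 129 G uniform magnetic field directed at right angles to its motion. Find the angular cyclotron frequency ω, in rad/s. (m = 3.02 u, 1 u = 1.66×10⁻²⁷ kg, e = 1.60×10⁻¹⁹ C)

ω = qB/m = (2×1.60×10^-19)(0.0129) / (5.01×10^-27) = 8.23×10^5 rad/s.

ω ≈ 8.23×10^5 rad/s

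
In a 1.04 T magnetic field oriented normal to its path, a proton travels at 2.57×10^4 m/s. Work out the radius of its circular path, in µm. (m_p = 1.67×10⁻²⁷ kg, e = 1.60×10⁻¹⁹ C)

The magnetic force provides the centripetal force: qvB = mv²/r, so r = mv/(qB).
r = (1.67×10^-27 kg)(2.57×10^4 m/s) / [(1×1.60×10^-19 C)(1.04 T)] = 2.58×10^-4 m.

r ≈ 258 µm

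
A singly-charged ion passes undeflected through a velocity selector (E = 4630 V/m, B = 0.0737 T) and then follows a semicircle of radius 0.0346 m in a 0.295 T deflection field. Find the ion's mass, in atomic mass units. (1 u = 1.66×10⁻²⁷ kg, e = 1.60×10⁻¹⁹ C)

m ≈ 15.7 u

v = E/B₁ = 6.28×10^4 m/s.
From r = mv/(qB₂), m = qB₂r/v = (1×1.60×10^-19)(0.295)(0.0346) / (6.28×10^4) = 2.60×10^-26 kg.
In atomic mass units: m = 2.60×10^-26 / 1.66×10^-27 = 15.7 u.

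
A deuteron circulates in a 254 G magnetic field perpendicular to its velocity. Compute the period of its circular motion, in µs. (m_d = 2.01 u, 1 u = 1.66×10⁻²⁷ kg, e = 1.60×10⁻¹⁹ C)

T ≈ 5.16 µs

The cyclotron period is independent of speed: T = 2πm/(qB).
T = 2π(3.34×10^-27) / [(1×1.60×10^-19)(0.0254)] = 5.16×10^-6 s.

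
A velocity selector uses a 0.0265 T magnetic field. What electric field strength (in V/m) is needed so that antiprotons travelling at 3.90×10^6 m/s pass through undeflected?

qE = qvB ⇒ E = vB = (3.90×10^6)(0.0265) = 1.03×10^5 V/m.

E ≈ 1.03×10^5 V/m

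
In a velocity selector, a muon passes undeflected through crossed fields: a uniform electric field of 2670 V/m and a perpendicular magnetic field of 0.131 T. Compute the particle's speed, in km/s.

For zero net force, qE = qvB, so v = E/B.
v = (2670) / (0.131) = 2.04×10^4 m/s.

v ≈ 20.4 km/s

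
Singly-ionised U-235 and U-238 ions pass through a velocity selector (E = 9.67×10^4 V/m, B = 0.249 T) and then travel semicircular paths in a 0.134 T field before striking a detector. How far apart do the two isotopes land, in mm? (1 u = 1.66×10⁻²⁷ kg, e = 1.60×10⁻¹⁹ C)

Δd ≈ 180 mm

Both emerge at v = E/B₁ = 3.88×10^5 m/s.
r = mv/(qB₂), so r₁ = 7.0661 m and r₂ = 7.1563 m, giving Δr = 0.0902 m.
After a semicircle each ion lands a diameter 2r from the entry slit, so the separation is 2Δr = 0.180 m.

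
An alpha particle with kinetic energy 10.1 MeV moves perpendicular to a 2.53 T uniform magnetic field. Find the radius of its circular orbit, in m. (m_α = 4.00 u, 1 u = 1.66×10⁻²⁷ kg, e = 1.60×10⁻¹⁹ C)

Convert the energy: K = 10.1 MeV = 1.62×10^-12 J.
v = √(2K/m) = √(2·1.62×10^-12/6.64×10^-27) = 2.21×10^7 m/s.
r = mv/(qB) = (6.64×10^-27)(2.21×10^7) / [(2×1.60×10^-19)(2.53)] = 0.181 m.

r ≈ 0.181 m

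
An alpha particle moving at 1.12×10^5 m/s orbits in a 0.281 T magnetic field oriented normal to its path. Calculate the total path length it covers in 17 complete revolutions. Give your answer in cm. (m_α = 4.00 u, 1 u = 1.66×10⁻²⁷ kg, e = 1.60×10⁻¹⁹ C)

r = mv/(qB) = 8.27×10^-3 m, so one revolution covers 2πr = 0.0520 m.
In 17 revolutions: L = 17·2πr = 0.883 m.

L ≈ 88.3 cm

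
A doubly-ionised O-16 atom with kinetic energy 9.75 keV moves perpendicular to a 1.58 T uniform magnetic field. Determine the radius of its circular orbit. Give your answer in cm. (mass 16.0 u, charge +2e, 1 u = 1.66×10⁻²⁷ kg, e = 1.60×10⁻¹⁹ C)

Convert the energy: K = 9.75 keV = 1.56×10^-15 J.
v = √(2K/m) = √(2·1.56×10^-15/2.66×10^-26) = 3.43×10^5 m/s.
r = mv/(qB) = (2.66×10^-26)(3.43×10^5) / [(2×1.60×10^-19)(1.58)] = 0.0180 m.

r ≈ 1.80 cm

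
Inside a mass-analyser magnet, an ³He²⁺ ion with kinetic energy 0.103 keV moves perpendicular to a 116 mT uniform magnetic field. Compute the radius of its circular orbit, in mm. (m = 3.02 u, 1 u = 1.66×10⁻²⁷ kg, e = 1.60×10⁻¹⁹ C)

Convert the energy: K = 0.103 keV = 1.65×10^-17 J.
v = √(2K/m) = √(2·1.65×10^-17/5.01×10^-27) = 8.11×10^4 m/s.
r = mv/(qB) = (5.01×10^-27)(8.11×10^4) / [(2×1.60×10^-19)(0.116)] = 0.0110 m.

r ≈ 11.0 mm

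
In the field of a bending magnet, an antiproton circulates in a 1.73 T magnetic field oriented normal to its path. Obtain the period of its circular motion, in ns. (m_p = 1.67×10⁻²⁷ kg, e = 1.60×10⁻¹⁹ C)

T ≈ 37.9 ns

The cyclotron period is independent of speed: T = 2πm/(qB).
T = 2π(1.67×10^-27) / [(1×1.60×10^-19)(1.73)] = 3.79×10^-8 s.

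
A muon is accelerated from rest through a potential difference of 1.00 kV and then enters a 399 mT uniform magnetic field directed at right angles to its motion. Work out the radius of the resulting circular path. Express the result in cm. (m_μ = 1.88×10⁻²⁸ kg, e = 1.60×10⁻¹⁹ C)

The kinetic energy gained is K = qV = (1×1.60×10^-19)(1000) = 1.60×10^-16 J.
v = √(2K/m) = 1.30×10^6 m/s.
r = mv/(qB) = (1.88×10^-28)(1.30×10^6) / [(1×1.60×10^-19)(0.399)] = 3.84×10^-3 m.

r ≈ 0.384 cm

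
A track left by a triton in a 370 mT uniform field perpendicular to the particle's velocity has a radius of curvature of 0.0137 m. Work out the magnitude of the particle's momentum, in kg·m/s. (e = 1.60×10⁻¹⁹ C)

p ≈ 8.11×10^-22 kg·m/s

Since qvB = mv²/r, the momentum p = mv = qBr.
p = (1×1.60×10^-19)(0.370)(0.0137) = 8.11×10^-22 kg·m/s.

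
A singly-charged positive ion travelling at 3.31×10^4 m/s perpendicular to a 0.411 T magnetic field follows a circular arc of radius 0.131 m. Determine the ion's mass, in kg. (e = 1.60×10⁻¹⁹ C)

m ≈ 2.60×10^-25 kg

qvB = mv²/r ⇒ m = qBr/v.
m = (1×1.60×10^-19)(0.411)(0.131) / (3.31×10^4) = 2.60×10^-25 kg.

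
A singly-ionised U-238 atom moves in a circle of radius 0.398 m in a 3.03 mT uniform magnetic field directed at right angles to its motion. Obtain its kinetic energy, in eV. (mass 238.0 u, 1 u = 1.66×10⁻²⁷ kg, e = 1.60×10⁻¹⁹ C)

v = qBr/m = (1×1.60×10^-19)(3.03×10^-3)(0.398) / (3.95×10^-25) = 488 m/s.
K = ½mv² = 0.5·(3.95×10^-25)·(488)² = 4.71×10^-20 J = 0.294 eV.

K ≈ 0.294 eV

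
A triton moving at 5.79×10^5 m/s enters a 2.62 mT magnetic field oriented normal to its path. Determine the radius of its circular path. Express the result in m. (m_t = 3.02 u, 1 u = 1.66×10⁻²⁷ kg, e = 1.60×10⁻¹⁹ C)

r ≈ 6.92 m

The magnetic force provides the centripetal force: qvB = mv²/r, so r = mv/(qB).
r = (5.01×10^-27 kg)(5.79×10^5 m/s) / [(1×1.60×10^-19 C)(2.62×10^-3 T)] = 6.92 m.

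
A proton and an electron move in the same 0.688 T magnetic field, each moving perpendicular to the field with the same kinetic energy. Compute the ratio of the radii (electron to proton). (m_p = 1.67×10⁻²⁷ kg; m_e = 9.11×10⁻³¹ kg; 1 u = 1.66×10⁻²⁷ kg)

r = √(2mK)/(qB) ⇒ at equal K, r ∝ √m/q.
r_{electron}/r_{proton} = 0.0234.

ratio ≈ 0.0234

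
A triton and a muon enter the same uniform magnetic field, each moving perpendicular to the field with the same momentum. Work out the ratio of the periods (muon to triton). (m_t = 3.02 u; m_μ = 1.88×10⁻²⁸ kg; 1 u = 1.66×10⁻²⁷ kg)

T = 2πm/(qB) is independent of speed, so T₂/T₁ = (m₂/q₂)/(m₁/q₁).
T_{muon}/T_{triton} = (1.88×10^-28/1e) / (5.01×10^-27/1e) = 0.0375.

ratio ≈ 0.0375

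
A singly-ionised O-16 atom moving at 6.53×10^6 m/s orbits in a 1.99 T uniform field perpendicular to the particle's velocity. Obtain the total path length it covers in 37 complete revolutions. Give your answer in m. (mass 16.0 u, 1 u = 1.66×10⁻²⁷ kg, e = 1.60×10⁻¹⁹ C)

r = mv/(qB) = 0.545 m, so one revolution covers 2πr = 3.42 m.
In 37 revolutions: L = 37·2πr = 127 m.

L ≈ 127 m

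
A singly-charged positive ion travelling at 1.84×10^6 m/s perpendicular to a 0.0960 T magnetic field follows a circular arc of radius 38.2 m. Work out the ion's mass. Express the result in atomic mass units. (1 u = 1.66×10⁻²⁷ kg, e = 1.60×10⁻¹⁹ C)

m ≈ 192 u

qvB = mv²/r ⇒ m = qBr/v.
m = (1×1.60×10^-19)(0.0960)(38.2) / (1.84×10^6) = 3.19×10^-25 kg = 192 u.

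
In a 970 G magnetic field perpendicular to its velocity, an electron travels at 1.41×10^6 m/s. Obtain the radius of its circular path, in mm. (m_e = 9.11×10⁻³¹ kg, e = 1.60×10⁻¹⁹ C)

r ≈ 0.0828 mm

The magnetic force provides the centripetal force: qvB = mv²/r, so r = mv/(qB).
r = (9.11×10^-31 kg)(1.41×10^6 m/s) / [(1×1.60×10^-19 C)(0.0970 T)] = 8.28×10^-5 m.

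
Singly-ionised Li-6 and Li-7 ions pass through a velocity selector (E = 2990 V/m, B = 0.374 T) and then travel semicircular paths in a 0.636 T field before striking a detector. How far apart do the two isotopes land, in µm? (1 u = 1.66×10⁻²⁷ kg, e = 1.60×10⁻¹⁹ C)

Δd ≈ 261 µm

Both emerge at v = E/B₁ = 7990 m/s.
r = mv/(qB₂), so r₁ = 7.82×10^-4 m and r₂ = 9.13×10^-4 m, giving Δr = 1.30×10^-4 m.
After a semicircle each ion lands a diameter 2r from the entry slit, so the separation is 2Δr = 2.61×10^-4 m.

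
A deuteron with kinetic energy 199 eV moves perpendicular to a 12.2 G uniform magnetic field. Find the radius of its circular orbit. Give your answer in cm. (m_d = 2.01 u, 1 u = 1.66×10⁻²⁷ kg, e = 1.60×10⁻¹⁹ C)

r ≈ 236 cm

Convert the energy: K = 199 eV = 3.18×10^-17 J.
v = √(2K/m) = √(2·3.18×10^-17/3.34×10^-27) = 1.38×10^5 m/s.
r = mv/(qB) = (3.34×10^-27)(1.38×10^5) / [(1×1.60×10^-19)(1.22×10^-3)] = 2.36 m.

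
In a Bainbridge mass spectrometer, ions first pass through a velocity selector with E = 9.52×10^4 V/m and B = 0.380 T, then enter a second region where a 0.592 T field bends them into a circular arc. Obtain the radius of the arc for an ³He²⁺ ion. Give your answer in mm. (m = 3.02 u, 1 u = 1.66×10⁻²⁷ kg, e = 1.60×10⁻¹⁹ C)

r ≈ 6.63 mm

The selector passes v = E/B = 9.52×10^4/0.380 = 2.51×10^5 m/s.
In the deflection region, r = mv/(qB₂) = (5.01×10^-27)(2.51×10^5) / [(2×1.60×10^-19)(0.592)] = 6.63×10^-3 m.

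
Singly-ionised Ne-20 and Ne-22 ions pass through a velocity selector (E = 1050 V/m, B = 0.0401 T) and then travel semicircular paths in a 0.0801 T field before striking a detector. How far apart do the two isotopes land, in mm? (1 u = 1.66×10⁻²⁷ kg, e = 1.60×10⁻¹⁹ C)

Both emerge at v = E/B₁ = 2.62×10^4 m/s.
r = mv/(qB₂), so r₁ = 0.06783 m and r₂ = 0.07461 m, giving Δr = 6.78×10^-3 m.
After a semicircle each ion lands a diameter 2r from the entry slit, so the separation is 2Δr = 0.0136 m.

Δd ≈ 13.6 mm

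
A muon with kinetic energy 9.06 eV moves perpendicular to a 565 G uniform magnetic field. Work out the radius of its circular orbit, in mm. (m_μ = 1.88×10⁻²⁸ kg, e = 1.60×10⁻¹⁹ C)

r ≈ 2.58 mm

Convert the energy: K = 9.06 eV = 1.45×10^-18 J.
v = √(2K/m) = √(2·1.45×10^-18/1.88×10^-28) = 1.24×10^5 m/s.
r = mv/(qB) = (1.88×10^-28)(1.24×10^5) / [(1×1.60×10^-19)(0.0565)] = 2.58×10^-3 m.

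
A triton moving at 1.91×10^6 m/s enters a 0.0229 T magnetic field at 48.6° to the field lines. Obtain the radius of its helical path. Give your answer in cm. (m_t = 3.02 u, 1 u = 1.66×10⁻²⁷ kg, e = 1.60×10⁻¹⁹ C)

Only the perpendicular component v⊥ = v sin48.6° = 1.43×10^6 m/s is bent by the field.
r = m v⊥ /(qB) = (5.01×10^-27)(1.43×10^6) / [(1×1.60×10^-19)(0.0229)] = 1.96 m.

r ≈ 196 cm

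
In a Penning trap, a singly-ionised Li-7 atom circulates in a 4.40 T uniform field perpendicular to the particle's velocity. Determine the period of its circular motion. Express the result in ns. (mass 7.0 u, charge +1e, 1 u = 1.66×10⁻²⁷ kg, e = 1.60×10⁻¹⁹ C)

T ≈ 104 ns

The cyclotron period is independent of speed: T = 2πm/(qB).
T = 2π(1.16×10^-26) / [(1×1.60×10^-19)(4.40)] = 1.04×10^-7 s.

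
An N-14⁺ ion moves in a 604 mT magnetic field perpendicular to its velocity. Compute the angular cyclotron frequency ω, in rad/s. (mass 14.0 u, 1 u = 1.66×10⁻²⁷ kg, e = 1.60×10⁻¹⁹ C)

ω = qB/m = (1×1.60×10^-19)(0.604) / (2.32×10^-26) = 4.16×10^6 rad/s.

ω ≈ 4.16×10^6 rad/s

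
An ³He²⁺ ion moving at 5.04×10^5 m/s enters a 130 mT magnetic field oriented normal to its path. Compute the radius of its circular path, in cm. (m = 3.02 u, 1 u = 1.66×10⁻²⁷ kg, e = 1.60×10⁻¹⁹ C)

r ≈ 6.07 cm

The magnetic force provides the centripetal force: qvB = mv²/r, so r = mv/(qB).
r = (5.01×10^-27 kg)(5.04×10^5 m/s) / [(2×1.60×10^-19 C)(0.130 T)] = 0.0607 m.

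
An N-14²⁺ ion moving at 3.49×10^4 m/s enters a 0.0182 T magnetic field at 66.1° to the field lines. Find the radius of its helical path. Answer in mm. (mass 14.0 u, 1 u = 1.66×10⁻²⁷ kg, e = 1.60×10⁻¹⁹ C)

r ≈ 127 mm

Only the perpendicular component v⊥ = v sin66.1° = 3.19×10^4 m/s is bent by the field.
r = m v⊥ /(qB) = (2.32×10^-26)(3.19×10^4) / [(2×1.60×10^-19)(0.0182)] = 0.127 m.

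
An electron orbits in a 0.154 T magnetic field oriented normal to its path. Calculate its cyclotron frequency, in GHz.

f = qB/(2πm) = (1×1.60×10^-19)(0.154) / [2π(9.11×10^-31)] = 4.30×10^9 Hz.

f ≈ 4.30 GHz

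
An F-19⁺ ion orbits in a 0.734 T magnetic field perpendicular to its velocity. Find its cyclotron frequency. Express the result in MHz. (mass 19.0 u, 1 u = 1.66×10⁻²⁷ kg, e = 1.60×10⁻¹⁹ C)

f ≈ 0.593 MHz

f = qB/(2πm) = (1×1.60×10^-19)(0.734) / [2π(3.15×10^-26)] = 5.93×10^5 Hz.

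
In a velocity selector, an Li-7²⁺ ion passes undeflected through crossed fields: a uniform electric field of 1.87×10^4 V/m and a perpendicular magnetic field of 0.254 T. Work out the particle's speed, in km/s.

For zero net force, qE = qvB, so v = E/B.
v = (1.87×10^4) / (0.254) = 7.36×10^4 m/s.

v ≈ 73.6 km/s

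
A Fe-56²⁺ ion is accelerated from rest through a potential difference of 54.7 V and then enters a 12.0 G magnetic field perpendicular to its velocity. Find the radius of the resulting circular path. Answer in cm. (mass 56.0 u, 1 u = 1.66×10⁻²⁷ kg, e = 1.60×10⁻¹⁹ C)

The kinetic energy gained is K = qV = (2×1.60×10^-19)(54.7) = 1.75×10^-17 J.
v = √(2K/m) = 1.94×10^4 m/s.
r = mv/(qB) = (9.30×10^-26)(1.94×10^4) / [(2×1.60×10^-19)(1.20×10^-3)] = 4.70 m.

r ≈ 470 cm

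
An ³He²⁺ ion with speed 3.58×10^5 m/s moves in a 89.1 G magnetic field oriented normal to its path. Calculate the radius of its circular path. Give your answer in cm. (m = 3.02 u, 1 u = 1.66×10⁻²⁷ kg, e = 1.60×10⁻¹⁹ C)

r ≈ 62.9 cm

The magnetic force provides the centripetal force: qvB = mv²/r, so r = mv/(qB).
r = (5.01×10^-27 kg)(3.58×10^5 m/s) / [(2×1.60×10^-19 C)(8.91×10^-3 T)] = 0.629 m.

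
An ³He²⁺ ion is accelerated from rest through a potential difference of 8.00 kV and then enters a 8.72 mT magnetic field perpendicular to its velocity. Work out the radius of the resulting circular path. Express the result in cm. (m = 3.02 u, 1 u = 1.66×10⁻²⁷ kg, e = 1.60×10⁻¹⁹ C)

The kinetic energy gained is K = qV = (2×1.60×10^-19)(8000) = 2.56×10^-15 J.
v = √(2K/m) = 1.01×10^6 m/s.
r = mv/(qB) = (5.01×10^-27)(1.01×10^6) / [(2×1.60×10^-19)(8.72×10^-3)] = 1.82 m.

r ≈ 182 cm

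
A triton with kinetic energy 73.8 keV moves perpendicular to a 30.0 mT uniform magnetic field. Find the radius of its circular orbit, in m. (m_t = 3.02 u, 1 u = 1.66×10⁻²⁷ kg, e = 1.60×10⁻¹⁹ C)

Convert the energy: K = 73.8 keV = 1.18×10^-14 J.
v = √(2K/m) = √(2·1.18×10^-14/5.01×10^-27) = 2.17×10^6 m/s.
r = mv/(qB) = (5.01×10^-27)(2.17×10^6) / [(1×1.60×10^-19)(0.0300)] = 2.27 m.

r ≈ 2.27 m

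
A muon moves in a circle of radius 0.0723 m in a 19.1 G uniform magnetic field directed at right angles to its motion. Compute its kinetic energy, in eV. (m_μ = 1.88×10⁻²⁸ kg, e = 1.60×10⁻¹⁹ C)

v = qBr/m = (1×1.60×10^-19)(1.91×10^-3)(0.0723) / (1.88×10^-28) = 1.18×10^5 m/s.
K = ½mv² = 0.5·(1.88×10^-28)·(1.18×10^5)² = 1.30×10^-18 J = 8.11 eV.

K ≈ 8.11 eV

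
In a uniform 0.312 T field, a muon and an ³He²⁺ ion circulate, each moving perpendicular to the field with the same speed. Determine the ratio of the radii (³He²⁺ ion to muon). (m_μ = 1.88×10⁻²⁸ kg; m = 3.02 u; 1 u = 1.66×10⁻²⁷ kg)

ratio ≈ 13.3

r = mv/(qB) ⇒ at equal v, r ∝ m/q.
r_{³He²⁺ ion}/r_{muon} = 13.3.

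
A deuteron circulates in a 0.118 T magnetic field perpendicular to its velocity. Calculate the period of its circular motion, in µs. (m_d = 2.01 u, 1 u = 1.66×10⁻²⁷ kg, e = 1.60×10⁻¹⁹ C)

The cyclotron period is independent of speed: T = 2πm/(qB).
T = 2π(3.34×10^-27) / [(1×1.60×10^-19)(0.118)] = 1.11×10^-6 s.

T ≈ 1.11 µs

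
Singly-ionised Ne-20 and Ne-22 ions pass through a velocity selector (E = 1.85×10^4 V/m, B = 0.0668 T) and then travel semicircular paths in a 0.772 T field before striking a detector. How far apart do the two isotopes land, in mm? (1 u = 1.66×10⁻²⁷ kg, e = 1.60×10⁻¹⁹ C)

Δd ≈ 14.9 mm

Both emerge at v = E/B₁ = 2.77×10^5 m/s.
r = mv/(qB₂), so r₁ = 0.07444 m and r₂ = 0.08188 m, giving Δr = 7.44×10^-3 m.
After a semicircle each ion lands a diameter 2r from the entry slit, so the separation is 2Δr = 0.0149 m.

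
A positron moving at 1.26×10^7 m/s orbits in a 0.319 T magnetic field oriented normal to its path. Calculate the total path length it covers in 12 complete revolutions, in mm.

L ≈ 17.0 mm

r = mv/(qB) = 2.25×10^-4 m, so one revolution covers 2πr = 1.41×10^-3 m.
In 12 revolutions: L = 12·2πr = 0.0170 m.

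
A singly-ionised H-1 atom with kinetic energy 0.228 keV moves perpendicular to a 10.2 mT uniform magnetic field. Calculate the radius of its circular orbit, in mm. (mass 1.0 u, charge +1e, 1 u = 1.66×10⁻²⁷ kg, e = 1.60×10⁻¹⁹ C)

Convert the energy: K = 0.228 keV = 3.65×10^-17 J.
v = √(2K/m) = √(2·3.65×10^-17/1.66×10^-27) = 2.10×10^5 m/s.
r = mv/(qB) = (1.66×10^-27)(2.10×10^5) / [(1×1.60×10^-19)(0.0102)] = 0.213 m.

r ≈ 213 mm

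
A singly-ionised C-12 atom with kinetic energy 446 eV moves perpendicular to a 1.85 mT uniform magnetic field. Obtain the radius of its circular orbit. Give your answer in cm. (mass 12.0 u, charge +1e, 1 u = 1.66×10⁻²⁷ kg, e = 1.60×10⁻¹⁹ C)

Convert the energy: K = 446 eV = 7.14×10^-17 J.
v = √(2K/m) = √(2·7.14×10^-17/1.99×10^-26) = 8.46×10^4 m/s.
r = mv/(qB) = (1.99×10^-26)(8.46×10^4) / [(1×1.60×10^-19)(1.85×10^-3)] = 5.70 m.

r ≈ 570 cm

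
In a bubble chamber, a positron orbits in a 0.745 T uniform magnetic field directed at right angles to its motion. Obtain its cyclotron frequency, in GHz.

f = qB/(2πm) = (1×1.60×10^-19)(0.745) / [2π(9.11×10^-31)] = 2.08×10^10 Hz.

f ≈ 20.8 GHz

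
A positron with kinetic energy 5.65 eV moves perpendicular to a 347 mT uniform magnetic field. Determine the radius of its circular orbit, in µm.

Convert the energy: K = 5.65 eV = 9.04×10^-19 J.
v = √(2K/m) = √(2·9.04×10^-19/9.11×10^-31) = 1.41×10^6 m/s.
r = mv/(qB) = (9.11×10^-31)(1.41×10^6) / [(1×1.60×10^-19)(0.347)] = 2.31×10^-5 m.

r ≈ 23.1 µm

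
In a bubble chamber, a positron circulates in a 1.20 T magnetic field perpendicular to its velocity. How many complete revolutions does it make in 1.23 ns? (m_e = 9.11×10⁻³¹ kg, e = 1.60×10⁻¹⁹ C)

N = 41

T = 2πm/(qB) = 2π(9.11×10^-31) / [(1×1.60×10^-19)(1.20)] = 2.9812×10^-11 s.
N = t/T = 1.23×10^-9 / 2.9812×10^-11 ≈ 41.26, so 41 complete revolutions.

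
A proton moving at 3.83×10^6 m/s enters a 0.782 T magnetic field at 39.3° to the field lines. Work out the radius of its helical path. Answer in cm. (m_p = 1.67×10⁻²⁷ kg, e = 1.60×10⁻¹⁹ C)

r ≈ 3.24 cm

Only the perpendicular component v⊥ = v sin39.3° = 2.43×10^6 m/s is bent by the field.
r = m v⊥ /(qB) = (1.67×10^-27)(2.43×10^6) / [(1×1.60×10^-19)(0.782)] = 0.0324 m.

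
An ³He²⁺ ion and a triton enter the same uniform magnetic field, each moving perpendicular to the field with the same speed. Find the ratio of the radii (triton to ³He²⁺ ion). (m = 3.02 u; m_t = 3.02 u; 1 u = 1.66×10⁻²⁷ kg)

ratio ≈ 2.00

r = mv/(qB) ⇒ at equal v, r ∝ m/q.
r_{triton}/r_{³He²⁺ ion} = 2.00.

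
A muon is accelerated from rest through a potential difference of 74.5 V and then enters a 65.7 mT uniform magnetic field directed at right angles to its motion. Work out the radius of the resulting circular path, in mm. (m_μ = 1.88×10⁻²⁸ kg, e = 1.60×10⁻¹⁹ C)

r ≈ 6.37 mm

The kinetic energy gained is K = qV = (1×1.60×10^-19)(74.5) = 1.19×10^-17 J.
v = √(2K/m) = 3.56×10^5 m/s.
r = mv/(qB) = (1.88×10^-28)(3.56×10^5) / [(1×1.60×10^-19)(0.0657)] = 6.37×10^-3 m.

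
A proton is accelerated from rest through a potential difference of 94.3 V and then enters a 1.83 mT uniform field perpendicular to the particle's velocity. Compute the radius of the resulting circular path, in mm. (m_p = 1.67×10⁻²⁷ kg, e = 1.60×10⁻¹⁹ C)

The kinetic energy gained is K = qV = (1×1.60×10^-19)(94.3) = 1.51×10^-17 J.
v = √(2K/m) = 1.34×10^5 m/s.
r = mv/(qB) = (1.67×10^-27)(1.34×10^5) / [(1×1.60×10^-19)(1.83×10^-3)] = 0.767 m.

r ≈ 767 mm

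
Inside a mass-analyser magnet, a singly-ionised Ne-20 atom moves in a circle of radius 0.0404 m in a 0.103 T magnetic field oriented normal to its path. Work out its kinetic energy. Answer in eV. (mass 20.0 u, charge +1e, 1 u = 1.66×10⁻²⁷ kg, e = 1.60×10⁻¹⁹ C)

v = qBr/m = (1×1.60×10^-19)(0.103)(0.0404) / (3.32×10^-26) = 2.01×10^4 m/s.
K = ½mv² = 0.5·(3.32×10^-26)·(2.01×10^4)² = 6.68×10^-18 J = 41.7 eV.

K ≈ 41.7 eV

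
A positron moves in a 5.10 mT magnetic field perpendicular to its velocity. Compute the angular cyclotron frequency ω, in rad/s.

ω ≈ 8.96×10^8 rad/s

ω = qB/m = (1×1.60×10^-19)(5.10×10^-3) / (9.11×10^-31) = 8.96×10^8 rad/s.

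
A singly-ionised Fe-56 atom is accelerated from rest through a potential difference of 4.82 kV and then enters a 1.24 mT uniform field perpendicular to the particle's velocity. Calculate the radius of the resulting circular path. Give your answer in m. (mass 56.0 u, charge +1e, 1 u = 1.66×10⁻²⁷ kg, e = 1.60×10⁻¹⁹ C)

The kinetic energy gained is K = qV = (1×1.60×10^-19)(4820) = 7.71×10^-16 J.
v = √(2K/m) = 1.29×10^5 m/s.
r = mv/(qB) = (9.30×10^-26)(1.29×10^5) / [(1×1.60×10^-19)(1.24×10^-3)] = 60.4 m.

r ≈ 60.4 m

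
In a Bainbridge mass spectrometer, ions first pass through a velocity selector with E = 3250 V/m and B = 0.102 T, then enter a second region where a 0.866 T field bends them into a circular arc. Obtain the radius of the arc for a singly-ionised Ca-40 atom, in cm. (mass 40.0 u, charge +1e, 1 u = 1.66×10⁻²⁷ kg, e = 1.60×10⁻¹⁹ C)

r ≈ 1.53 cm

The selector passes v = E/B = 3250/0.102 = 3.19×10^4 m/s.
In the deflection region, r = mv/(qB₂) = (6.64×10^-26)(3.19×10^4) / [(1×1.60×10^-19)(0.866)] = 0.0153 m.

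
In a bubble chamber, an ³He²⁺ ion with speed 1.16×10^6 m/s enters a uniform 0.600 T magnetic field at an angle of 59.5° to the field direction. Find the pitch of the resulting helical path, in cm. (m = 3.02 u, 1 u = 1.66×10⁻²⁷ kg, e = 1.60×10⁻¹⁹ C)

The velocity component along B is v∥ = v cos59.5° = 5.89×10^5 m/s.
The cyclotron period T = 2πm/(qB) = 1.64×10^-7 s is set by m, q, B alone.
Pitch = v∥·T = (5.89×10^5)(1.64×10^-7) = 0.0966 m.

pitch ≈ 9.66 cm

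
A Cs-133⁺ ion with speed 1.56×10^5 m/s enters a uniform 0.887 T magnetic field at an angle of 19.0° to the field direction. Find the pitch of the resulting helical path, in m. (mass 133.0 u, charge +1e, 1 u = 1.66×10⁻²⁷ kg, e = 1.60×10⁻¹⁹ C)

pitch ≈ 1.44 m

The velocity component along B is v∥ = v cos19.0° = 1.48×10^5 m/s.
The cyclotron period T = 2πm/(qB) = 9.77×10^-6 s is set by m, q, B alone.
Pitch = v∥·T = (1.48×10^5)(9.77×10^-6) = 1.44 m.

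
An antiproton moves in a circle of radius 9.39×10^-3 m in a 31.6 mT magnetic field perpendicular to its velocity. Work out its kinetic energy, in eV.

v = qBr/m = (1×1.60×10^-19)(0.0316)(9.39×10^-3) / (1.67×10^-27) = 2.84×10^4 m/s.
K = ½mv² = 0.5·(1.67×10^-27)·(2.84×10^4)² = 6.75×10^-19 J = 4.22 eV.

K ≈ 4.22 eV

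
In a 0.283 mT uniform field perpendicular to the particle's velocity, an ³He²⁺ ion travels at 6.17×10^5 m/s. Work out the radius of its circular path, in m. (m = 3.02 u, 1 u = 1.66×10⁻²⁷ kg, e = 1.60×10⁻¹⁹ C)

The magnetic force provides the centripetal force: qvB = mv²/r, so r = mv/(qB).
r = (5.01×10^-27 kg)(6.17×10^5 m/s) / [(2×1.60×10^-19 C)(2.83×10^-4 T)] = 34.2 m.

r ≈ 34.2 m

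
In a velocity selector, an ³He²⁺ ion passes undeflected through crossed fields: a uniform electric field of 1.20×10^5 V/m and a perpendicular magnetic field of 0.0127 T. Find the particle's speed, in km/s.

v ≈ 9450 km/s

For zero net force, qE = qvB, so v = E/B.
v = (1.20×10^5) / (0.0127) = 9.45×10^6 m/s.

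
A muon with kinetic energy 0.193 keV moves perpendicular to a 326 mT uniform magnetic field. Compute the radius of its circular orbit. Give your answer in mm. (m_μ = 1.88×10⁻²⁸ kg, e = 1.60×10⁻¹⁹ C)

r ≈ 2.07 mm

Convert the energy: K = 0.193 keV = 3.09×10^-17 J.
v = √(2K/m) = √(2·3.09×10^-17/1.88×10^-28) = 5.73×10^5 m/s.
r = mv/(qB) = (1.88×10^-28)(5.73×10^5) / [(1×1.60×10^-19)(0.326)] = 2.07×10^-3 m.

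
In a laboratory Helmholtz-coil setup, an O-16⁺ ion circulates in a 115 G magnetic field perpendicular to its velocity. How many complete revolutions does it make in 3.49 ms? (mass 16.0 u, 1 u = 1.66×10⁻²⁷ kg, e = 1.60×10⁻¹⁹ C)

N = 38

T = 2πm/(qB) = 2π(2.656×10^-26) / [(1×1.60×10^-19)(0.0115)] = 9.0696×10^-5 s.
N = t/T = 3.49×10^-3 / 9.0696×10^-5 ≈ 38.48, so 38 complete revolutions.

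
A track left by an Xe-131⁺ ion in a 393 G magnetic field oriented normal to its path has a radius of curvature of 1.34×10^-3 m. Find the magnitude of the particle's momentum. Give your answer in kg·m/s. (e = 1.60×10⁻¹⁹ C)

p ≈ 8.43×10^-24 kg·m/s

Since qvB = mv²/r, the momentum p = mv = qBr.
p = (1×1.60×10^-19)(0.0393)(1.34×10^-3) = 8.43×10^-24 kg·m/s.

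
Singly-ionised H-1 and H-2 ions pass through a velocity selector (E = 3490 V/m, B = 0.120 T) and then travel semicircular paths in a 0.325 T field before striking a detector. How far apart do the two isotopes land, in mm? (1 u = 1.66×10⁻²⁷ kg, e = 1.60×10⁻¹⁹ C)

Both emerge at v = E/B₁ = 2.91×10^4 m/s.
r = mv/(qB₂), so r₁ = 9.284×10^-4 m and r₂ = 1.857×10^-3 m, giving Δr = 9.28×10^-4 m.
After a semicircle each ion lands a diameter 2r from the entry slit, so the separation is 2Δr = 1.86×10^-3 m.

Δd ≈ 1.86 mm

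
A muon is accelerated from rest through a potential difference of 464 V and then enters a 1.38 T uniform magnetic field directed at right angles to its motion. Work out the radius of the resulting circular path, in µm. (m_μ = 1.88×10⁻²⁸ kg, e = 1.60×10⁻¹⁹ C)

r ≈ 757 µm

The kinetic energy gained is K = qV = (1×1.60×10^-19)(464) = 7.42×10^-17 J.
v = √(2K/m) = 8.89×10^5 m/s.
r = mv/(qB) = (1.88×10^-28)(8.89×10^5) / [(1×1.60×10^-19)(1.38)] = 7.57×10^-4 m.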